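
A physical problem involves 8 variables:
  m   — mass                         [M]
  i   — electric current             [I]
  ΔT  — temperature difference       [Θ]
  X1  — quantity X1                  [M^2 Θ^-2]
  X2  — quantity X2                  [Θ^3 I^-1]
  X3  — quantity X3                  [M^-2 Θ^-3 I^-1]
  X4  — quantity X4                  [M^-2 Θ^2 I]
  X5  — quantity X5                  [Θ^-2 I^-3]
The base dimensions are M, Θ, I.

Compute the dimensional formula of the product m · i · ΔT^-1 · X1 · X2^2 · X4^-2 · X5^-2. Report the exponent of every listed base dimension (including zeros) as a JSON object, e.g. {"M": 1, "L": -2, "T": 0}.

Write exponents as rows M,Θ,I / cols m,i,ΔT,X1,X2,X3,X4,X5:
  M: [ 1  0  0  2  0 -2 -2  0]
  Θ: [ 0  0  1 -2  3 -3  2 -2]
  I: [ 0  1  0  0 -1 -1  1 -3]
  [M]: (1)·1+(1)·0+(-1)·0+(1)·2+(2)·0+(-2)·-2+(-2)·0 = 7
  [Θ]: (1)·0+(1)·0+(-1)·1+(1)·-2+(2)·3+(-2)·2+(-2)·-2 = 3
  [I]: (1)·0+(1)·1+(-1)·0+(1)·0+(2)·-1+(-2)·1+(-2)·-3 = 3
⇒ M^7 Θ^3 I^3

{"M": 7, "Θ": 3, "I": 3}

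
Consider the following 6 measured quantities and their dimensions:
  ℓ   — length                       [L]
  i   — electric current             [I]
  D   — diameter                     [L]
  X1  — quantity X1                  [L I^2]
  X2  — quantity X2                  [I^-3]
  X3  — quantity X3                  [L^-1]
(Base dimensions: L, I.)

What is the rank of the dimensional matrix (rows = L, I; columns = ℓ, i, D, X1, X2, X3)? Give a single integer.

2

Dimensional matrix (L×I by ℓ×i×D×X1×X2×X3):
  L: [ 1  0  1  1  0 -1]
  I: [ 0  1  0  2 -3  0]
Echelon form has 2 nonzero rows (pivots: ℓ,i)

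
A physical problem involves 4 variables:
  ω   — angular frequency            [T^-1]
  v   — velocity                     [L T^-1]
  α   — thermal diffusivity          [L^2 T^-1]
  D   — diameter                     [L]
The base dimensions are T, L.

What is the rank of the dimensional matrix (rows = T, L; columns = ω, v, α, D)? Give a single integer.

Dimensional matrix (T×L by ω×v×α×D):
  T: [-1 -1 -1  0]
  L: [ 0  1  2  1]
Row reduction gives pivot columns ω,v; rank = 2

2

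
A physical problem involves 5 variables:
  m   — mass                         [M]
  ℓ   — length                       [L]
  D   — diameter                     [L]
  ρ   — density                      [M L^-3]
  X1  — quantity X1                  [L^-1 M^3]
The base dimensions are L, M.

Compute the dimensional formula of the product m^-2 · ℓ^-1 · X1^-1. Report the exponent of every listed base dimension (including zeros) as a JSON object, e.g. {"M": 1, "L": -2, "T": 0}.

Dimensional matrix (L×M by m×ℓ×D×ρ×X1):
  L: [ 0  1  1 -3 -1]
  M: [ 1  0  0  1  3]
  [L]: (-2)·0+(-1)·1+(-1)·-1 = 0
  [M]: (-2)·1+(-1)·0+(-1)·3 = -5
⇒ M^-5

{"L": 0, "M": -5}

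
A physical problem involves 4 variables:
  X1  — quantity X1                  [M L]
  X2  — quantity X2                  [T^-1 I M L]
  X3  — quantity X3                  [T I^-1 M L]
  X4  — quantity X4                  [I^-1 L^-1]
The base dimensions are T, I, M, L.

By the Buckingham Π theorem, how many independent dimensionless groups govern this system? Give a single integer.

1

Write exponents as rows T,I,M,L / cols X1,X2,X3,X4:
  T: [ 0 -1  1  0]
  I: [ 0  1 -1 -1]
  M: [ 1  1  1  0]
  L: [ 1  1  1 -1]
RREF → pivots at {X1,X2,X4} ⇒ r = 3
Π count = n − r = 4 − 3 = 1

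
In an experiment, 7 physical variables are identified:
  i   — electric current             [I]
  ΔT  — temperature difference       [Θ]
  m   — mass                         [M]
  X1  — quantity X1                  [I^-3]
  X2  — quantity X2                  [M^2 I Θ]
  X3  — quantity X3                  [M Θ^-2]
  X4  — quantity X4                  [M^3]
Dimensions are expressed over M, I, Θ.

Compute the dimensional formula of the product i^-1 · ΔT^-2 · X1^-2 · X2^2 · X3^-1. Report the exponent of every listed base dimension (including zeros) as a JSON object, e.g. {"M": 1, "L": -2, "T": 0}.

Exponent matrix [M,I,Θ] × [i,ΔT,m,X1,X2,X3,X4]:
  M: [ 0  0  1  0  2  1  3]
  I: [ 1  0  0 -3  1  0  0]
  Θ: [ 0  1  0  0  1 -2  0]
  [M]: (-1)·0+(-2)·0+(-2)·0+(2)·2+(-1)·1 = 3
  [I]: (-1)·1+(-2)·0+(-2)·-3+(2)·1+(-1)·0 = 7
  [Θ]: (-1)·0+(-2)·1+(-2)·0+(2)·1+(-1)·-2 = 2
⇒ M^3 I^7 Θ^2

{"M": 3, "I": 7, "Θ": 2}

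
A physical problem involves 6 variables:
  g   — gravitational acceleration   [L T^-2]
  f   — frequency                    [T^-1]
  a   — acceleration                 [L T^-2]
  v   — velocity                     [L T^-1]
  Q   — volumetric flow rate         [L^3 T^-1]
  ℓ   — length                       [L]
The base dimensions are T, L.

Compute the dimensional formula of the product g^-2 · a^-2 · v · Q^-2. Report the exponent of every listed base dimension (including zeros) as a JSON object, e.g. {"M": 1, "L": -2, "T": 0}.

{"T": 9, "L": -9}

Write exponents as rows T,L / cols g,f,a,v,Q,ℓ:
  T: [-2 -1 -2 -1 -1  0]
  L: [ 1  0  1  1  3  1]
  [T]: (-2)·-2+(-2)·-2+(1)·-1+(-2)·-1 = 9
  [L]: (-2)·1+(-2)·1+(1)·1+(-2)·3 = -9
⇒ T^9 L^-9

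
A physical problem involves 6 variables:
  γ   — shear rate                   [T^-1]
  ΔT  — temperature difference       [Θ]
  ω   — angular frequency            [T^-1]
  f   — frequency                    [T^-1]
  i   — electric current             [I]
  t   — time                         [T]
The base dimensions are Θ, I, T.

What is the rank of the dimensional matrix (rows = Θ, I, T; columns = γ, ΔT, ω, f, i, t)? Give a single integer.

Exponent matrix [Θ,I,T] × [γ,ΔT,ω,f,i,t]:
  Θ: [ 0  1  0  0  0  0]
  I: [ 0  0  0  0  1  0]
  T: [-1  0 -1 -1  0  1]
Row reduction gives pivot columns γ,ΔT,i; rank = 3

3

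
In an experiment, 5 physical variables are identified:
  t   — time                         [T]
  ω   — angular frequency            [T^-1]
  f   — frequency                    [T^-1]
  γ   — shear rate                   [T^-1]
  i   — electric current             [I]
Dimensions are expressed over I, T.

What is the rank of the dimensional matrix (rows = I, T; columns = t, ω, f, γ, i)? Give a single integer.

Exponent matrix [I,T] × [t,ω,f,γ,i]:
  I: [ 0  0  0  0  1]
  T: [ 1 -1 -1 -1  0]
RREF → pivots at {t,i} ⇒ r = 2

2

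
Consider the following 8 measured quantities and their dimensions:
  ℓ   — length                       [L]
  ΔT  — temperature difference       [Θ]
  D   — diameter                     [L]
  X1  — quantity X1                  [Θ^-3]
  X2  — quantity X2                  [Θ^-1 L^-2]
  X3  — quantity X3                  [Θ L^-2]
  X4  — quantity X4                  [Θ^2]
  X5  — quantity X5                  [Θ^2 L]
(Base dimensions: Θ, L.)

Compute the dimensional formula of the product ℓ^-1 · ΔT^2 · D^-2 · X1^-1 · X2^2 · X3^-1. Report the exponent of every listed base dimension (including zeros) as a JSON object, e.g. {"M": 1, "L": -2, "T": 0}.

Dimensional matrix (Θ×L by ℓ×ΔT×D×X1×X2×X3×X4×X5):
  Θ: [ 0  1  0 -3 -1  1  2  2]
  L: [ 1  0  1  0 -2 -2  0  1]
  [Θ]: (-1)·0+(2)·1+(-2)·0+(-1)·-3+(2)·-1+(-1)·1 = 2
  [L]: (-1)·1+(2)·0+(-2)·1+(-1)·0+(2)·-2+(-1)·-2 = -5
⇒ Θ^2 L^-5

{"Θ": 2, "L": -5}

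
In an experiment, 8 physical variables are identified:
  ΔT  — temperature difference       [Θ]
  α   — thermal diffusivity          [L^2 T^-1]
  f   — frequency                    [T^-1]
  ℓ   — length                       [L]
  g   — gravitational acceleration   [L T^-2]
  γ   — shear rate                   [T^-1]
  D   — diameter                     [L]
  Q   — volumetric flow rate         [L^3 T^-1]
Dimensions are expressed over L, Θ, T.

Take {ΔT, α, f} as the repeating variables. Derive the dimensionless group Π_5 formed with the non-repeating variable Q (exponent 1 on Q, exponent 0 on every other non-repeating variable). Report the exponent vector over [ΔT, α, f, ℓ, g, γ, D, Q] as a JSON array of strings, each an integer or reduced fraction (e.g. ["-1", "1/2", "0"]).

["0", "-3/2", "1/2", "0", "0", "0", "0", "1"]

Dimensional matrix (L×Θ×T by ΔT×α×f×ℓ×g×γ×D×Q):
  L: [ 0  2  0  1  1  0  1  3]
  Θ: [ 1  0  0  0  0  0  0  0]
  T: [ 0 -1 -1  0 -2 -1  0 -1]
Row reduction gives pivot columns ΔT,α,f; rank = 3
Pivot set = {ΔT,α,f}, free = {ℓ,g,γ,D,Q}
RREF:
  r0: [   1    0    0    0    0    0    0    0]
  r1: [   0    1    0  1/2  1/2    0  1/2  3/2]
  r2: [   0    0    1 -1/2  3/2    1 -1/2 -1/2]
Fix exponent of Q at 1, ℓ at 0, g at 0, γ at 0, D at 0; solve each RREF row for its pivot's exponent:
  r0: exp(ΔT) + (0)·1 = 0 ⇒ exp(ΔT) = 0
  r1: exp(α) + (3/2)·1 = 0 ⇒ exp(α) = -3/2
  r2: exp(f) + (-1/2)·1 = 0 ⇒ exp(f) = 1/2
Π_5 = α^(-3/2) · f^(1/2) · Q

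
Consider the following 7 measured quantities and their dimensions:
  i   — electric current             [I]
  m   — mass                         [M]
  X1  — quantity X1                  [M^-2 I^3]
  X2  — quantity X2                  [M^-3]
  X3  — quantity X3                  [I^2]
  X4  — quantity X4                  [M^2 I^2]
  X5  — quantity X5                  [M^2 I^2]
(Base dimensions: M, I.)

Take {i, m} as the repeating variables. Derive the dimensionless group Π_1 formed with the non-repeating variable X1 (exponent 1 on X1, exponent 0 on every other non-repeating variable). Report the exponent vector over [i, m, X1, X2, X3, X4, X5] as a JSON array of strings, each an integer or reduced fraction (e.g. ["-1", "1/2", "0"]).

["-3", "2", "1", "0", "0", "0", "0"]

Dimensional matrix (M×I by i×m×X1×X2×X3×X4×X5):
  M: [ 0  1 -2 -3  0  2  2]
  I: [ 1  0  3  0  2  2  2]
Echelon form has 2 nonzero rows (pivots: i,m)
Repeat: i,m; free: X1,X2,X3,X4,X5
RREF:
  r0: [   1    0    3    0    2    2    2]
  r1: [   0    1   -2   -3    0    2    2]
Fix exponent of X1 at 1, X2 at 0, X3 at 0, X4 at 0, X5 at 0; solve each RREF row for its pivot's exponent:
  r0: exp(i) + (3)·1 = 0 ⇒ exp(i) = -3
  r1: exp(m) + (-2)·1 = 0 ⇒ exp(m) = 2
Π_1 = i^-3 · m^2 · X1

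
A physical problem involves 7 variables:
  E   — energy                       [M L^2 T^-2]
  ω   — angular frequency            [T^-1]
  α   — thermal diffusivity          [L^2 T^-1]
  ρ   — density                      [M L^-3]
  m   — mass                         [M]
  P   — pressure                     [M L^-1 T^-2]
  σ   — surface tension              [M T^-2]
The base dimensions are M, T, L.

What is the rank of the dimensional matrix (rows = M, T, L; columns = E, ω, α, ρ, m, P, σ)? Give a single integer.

3

Write exponents as rows M,T,L / cols E,ω,α,ρ,m,P,σ:
  M: [ 1  0  0  1  1  1  1]
  T: [-2 -1 -1  0  0 -2 -2]
  L: [ 2  0  2 -3  0 -1  0]
Echelon form has 3 nonzero rows (pivots: E,ω,α)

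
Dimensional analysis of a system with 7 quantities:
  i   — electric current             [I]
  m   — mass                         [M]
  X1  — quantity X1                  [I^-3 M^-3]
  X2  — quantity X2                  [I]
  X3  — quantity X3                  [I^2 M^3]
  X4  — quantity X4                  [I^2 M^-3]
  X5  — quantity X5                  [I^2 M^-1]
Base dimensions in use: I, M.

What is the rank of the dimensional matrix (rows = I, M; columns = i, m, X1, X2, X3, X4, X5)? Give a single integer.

Write exponents as rows I,M / cols i,m,X1,X2,X3,X4,X5:
  I: [ 1  0 -3  1  2  2  2]
  M: [ 0  1 -3  0  3 -3 -1]
RREF → pivots at {i,m} ⇒ r = 2

2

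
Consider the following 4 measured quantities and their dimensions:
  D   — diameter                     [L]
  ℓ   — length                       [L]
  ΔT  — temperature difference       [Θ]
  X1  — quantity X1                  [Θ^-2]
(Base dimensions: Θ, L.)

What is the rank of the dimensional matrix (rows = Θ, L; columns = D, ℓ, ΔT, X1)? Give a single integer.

2

Exponent matrix [Θ,L] × [D,ℓ,ΔT,X1]:
  Θ: [ 0  0  1 -2]
  L: [ 1  1  0  0]
Echelon form has 2 nonzero rows (pivots: D,ΔT)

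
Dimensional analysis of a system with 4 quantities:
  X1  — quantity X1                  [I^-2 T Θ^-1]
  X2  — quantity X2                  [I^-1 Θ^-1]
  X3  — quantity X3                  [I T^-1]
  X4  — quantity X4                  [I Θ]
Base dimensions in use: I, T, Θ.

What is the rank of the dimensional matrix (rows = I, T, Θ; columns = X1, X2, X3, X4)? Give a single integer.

Exponent matrix [I,T,Θ] × [X1,X2,X3,X4]:
  I: [-2 -1  1  1]
  T: [ 1  0 -1  0]
  Θ: [-1 -1  0  1]
RREF → pivots at {X1,X2} ⇒ r = 2

2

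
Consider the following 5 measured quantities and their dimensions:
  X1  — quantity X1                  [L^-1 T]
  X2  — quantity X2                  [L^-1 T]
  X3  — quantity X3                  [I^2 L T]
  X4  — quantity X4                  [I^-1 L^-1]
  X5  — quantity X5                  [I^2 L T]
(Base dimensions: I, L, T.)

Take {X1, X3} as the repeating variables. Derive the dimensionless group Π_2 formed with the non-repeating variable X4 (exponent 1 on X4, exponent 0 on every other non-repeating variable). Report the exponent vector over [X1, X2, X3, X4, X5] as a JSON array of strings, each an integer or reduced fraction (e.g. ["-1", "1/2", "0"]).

["-1/2", "0", "1/2", "1", "0"]

Dimensional matrix (I×L×T by X1×X2×X3×X4×X5):
  I: [ 0  0  2 -1  2]
  L: [-1 -1  1 -1  1]
  T: [ 1  1  1  0  1]
Echelon form has 2 nonzero rows (pivots: X1,X3)
Pivot set = {X1,X3}, free = {X2,X4,X5}
RREF:
  r0: [   1    1    0  1/2    0]
  r1: [   0    0    1 -1/2    1]
  r2: [   0    0    0    0    0]
Fix exponent of X4 at 1, X2 at 0, X5 at 0; solve each RREF row for its pivot's exponent:
  r0: exp(X1) + (1/2)·1 = 0 ⇒ exp(X1) = -1/2
  r1: exp(X3) + (-1/2)·1 = 0 ⇒ exp(X3) = 1/2
Π_2 = X1^(-1/2) · X3^(1/2) · X4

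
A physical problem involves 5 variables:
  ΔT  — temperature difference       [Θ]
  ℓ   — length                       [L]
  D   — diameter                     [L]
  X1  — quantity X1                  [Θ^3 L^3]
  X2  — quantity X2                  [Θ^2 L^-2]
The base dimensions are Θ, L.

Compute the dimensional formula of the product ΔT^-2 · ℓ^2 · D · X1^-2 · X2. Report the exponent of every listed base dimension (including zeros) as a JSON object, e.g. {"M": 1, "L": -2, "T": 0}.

Dimensional matrix (Θ×L by ΔT×ℓ×D×X1×X2):
  Θ: [ 1  0  0  3  2]
  L: [ 0  1  1  3 -2]
  [Θ]: (-2)·1+(2)·0+(1)·0+(-2)·3+(1)·2 = -6
  [L]: (-2)·0+(2)·1+(1)·1+(-2)·3+(1)·-2 = -5
⇒ Θ^-6 L^-5

{"Θ": -6, "L": -5}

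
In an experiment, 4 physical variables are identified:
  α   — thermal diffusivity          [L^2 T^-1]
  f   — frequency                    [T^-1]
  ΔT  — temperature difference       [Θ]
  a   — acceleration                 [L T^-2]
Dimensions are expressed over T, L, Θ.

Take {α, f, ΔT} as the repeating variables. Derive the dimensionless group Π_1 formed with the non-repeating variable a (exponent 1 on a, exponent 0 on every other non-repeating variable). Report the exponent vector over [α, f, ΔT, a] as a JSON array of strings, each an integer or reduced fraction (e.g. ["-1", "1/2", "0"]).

Exponent matrix [T,L,Θ] × [α,f,ΔT,a]:
  T: [-1 -1  0 -2]
  L: [ 2  0  0  1]
  Θ: [ 0  0  1  0]
Echelon form has 3 nonzero rows (pivots: α,f,ΔT)
Pivot set = {α,f,ΔT}, free = {a}
RREF:
  r0: [   1    0    0  1/2]
  r1: [   0    1    0  3/2]
  r2: [   0    0    1    0]
Fix exponent of a at 1; solve each RREF row for its pivot's exponent:
  r0: exp(α) + (1/2)·1 = 0 ⇒ exp(α) = -1/2
  r1: exp(f) + (3/2)·1 = 0 ⇒ exp(f) = -3/2
  r2: exp(ΔT) + (0)·1 = 0 ⇒ exp(ΔT) = 0
Π_1 = α^(-1/2) · f^(-3/2) · a

["-1/2", "-3/2", "0", "1"]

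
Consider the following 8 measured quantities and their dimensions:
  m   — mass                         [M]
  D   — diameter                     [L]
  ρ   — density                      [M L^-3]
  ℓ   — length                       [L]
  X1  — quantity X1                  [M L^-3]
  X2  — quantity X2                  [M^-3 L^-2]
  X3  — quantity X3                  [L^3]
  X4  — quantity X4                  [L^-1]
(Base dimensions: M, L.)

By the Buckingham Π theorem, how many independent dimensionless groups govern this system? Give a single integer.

6

Write exponents as rows M,L / cols m,D,ρ,ℓ,X1,X2,X3,X4:
  M: [ 1  0  1  0  1 -3  0  0]
  L: [ 0  1 -3  1 -3 -2  3 -1]
RREF → pivots at {m,D} ⇒ r = 2
n=8, r=2 ⇒ 6 dimensionless groups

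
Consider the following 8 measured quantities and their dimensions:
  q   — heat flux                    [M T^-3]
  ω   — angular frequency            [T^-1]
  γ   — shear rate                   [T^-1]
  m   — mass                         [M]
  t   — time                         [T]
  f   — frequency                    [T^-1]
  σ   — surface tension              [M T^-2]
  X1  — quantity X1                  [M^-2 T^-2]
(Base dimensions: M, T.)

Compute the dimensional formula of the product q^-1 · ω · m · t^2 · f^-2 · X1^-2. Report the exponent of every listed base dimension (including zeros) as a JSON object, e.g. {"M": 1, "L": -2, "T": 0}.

{"M": 4, "T": 10}

Write exponents as rows M,T / cols q,ω,γ,m,t,f,σ,X1:
  M: [ 1  0  0  1  0  0  1 -2]
  T: [-3 -1 -1  0  1 -1 -2 -2]
  [M]: (-1)·1+(1)·0+(1)·1+(2)·0+(-2)·0+(-2)·-2 = 4
  [T]: (-1)·-3+(1)·-1+(1)·0+(2)·1+(-2)·-1+(-2)·-2 = 10
⇒ M^4 T^10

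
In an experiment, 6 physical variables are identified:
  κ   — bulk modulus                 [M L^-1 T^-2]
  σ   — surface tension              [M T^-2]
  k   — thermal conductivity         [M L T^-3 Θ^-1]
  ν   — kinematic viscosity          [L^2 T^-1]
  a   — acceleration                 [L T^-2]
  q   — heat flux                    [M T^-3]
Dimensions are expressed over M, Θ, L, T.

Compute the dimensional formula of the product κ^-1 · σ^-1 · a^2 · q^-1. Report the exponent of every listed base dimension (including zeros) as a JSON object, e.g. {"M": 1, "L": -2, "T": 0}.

Dimensional matrix (M×Θ×L×T by κ×σ×k×ν×a×q):
  M: [ 1  1  1  0  0  1]
  Θ: [ 0  0 -1  0  0  0]
  L: [-1  0  1  2  1  0]
  T: [-2 -2 -3 -1 -2 -3]
  [M]: (-1)·1+(-1)·1+(2)·0+(-1)·1 = -3
  [Θ]: (-1)·0+(-1)·0+(2)·0+(-1)·0 = 0
  [L]: (-1)·-1+(-1)·0+(2)·1+(-1)·0 = 3
  [T]: (-1)·-2+(-1)·-2+(2)·-2+(-1)·-3 = 3
⇒ M^-3 L^3 T^3

{"M": -3, "Θ": 0, "L": 3, "T": 3}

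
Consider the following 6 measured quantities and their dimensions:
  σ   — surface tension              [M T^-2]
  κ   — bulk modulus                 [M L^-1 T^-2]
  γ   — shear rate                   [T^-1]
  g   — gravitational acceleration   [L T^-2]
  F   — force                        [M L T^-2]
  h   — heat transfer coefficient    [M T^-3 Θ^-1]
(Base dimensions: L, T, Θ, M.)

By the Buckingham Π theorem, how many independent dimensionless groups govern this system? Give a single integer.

2

Dimensional matrix (L×T×Θ×M by σ×κ×γ×g×F×h):
  L: [ 0 -1  0  1  1  0]
  T: [-2 -2 -1 -2 -2 -3]
  Θ: [ 0  0  0  0  0 -1]
  M: [ 1  1  0  0  1  1]
RREF → pivots at {σ,κ,γ,h} ⇒ r = 4
6 vars − rank 4 = 2 Π groups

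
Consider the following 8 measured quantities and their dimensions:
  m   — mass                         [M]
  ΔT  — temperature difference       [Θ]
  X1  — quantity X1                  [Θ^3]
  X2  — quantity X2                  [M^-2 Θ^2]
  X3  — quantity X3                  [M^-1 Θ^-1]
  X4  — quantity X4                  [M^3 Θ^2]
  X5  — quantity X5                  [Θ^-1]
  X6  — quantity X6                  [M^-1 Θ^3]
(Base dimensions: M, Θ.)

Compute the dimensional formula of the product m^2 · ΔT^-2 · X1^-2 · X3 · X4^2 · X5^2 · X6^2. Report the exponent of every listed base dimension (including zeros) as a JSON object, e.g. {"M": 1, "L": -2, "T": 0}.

{"M": 5, "Θ": -1}

Exponent matrix [M,Θ] × [m,ΔT,X1,X2,X3,X4,X5,X6]:
  M: [ 1  0  0 -2 -1  3  0 -1]
  Θ: [ 0  1  3  2 -1  2 -1  3]
  [M]: (2)·1+(-2)·0+(-2)·0+(1)·-1+(2)·3+(2)·0+(2)·-1 = 5
  [Θ]: (2)·0+(-2)·1+(-2)·3+(1)·-1+(2)·2+(2)·-1+(2)·3 = -1
⇒ M^5 Θ^-1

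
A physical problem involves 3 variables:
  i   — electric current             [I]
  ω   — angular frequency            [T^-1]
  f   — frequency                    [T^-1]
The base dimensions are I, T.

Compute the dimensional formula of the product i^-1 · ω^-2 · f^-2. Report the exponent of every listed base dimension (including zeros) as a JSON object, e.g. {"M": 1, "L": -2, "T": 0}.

Write exponents as rows I,T / cols i,ω,f:
  I: [ 1  0  0]
  T: [ 0 -1 -1]
  [I]: (-1)·1+(-2)·0+(-2)·0 = -1
  [T]: (-1)·0+(-2)·-1+(-2)·-1 = 4
⇒ I^-1 T^4

{"I": -1, "T": 4}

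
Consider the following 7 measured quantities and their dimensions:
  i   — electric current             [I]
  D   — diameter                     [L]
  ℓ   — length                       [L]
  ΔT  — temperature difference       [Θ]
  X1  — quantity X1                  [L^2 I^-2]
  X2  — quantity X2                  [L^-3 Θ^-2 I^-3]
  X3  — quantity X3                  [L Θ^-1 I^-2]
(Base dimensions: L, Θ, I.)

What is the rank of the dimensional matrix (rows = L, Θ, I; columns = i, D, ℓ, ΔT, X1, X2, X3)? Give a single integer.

3

Write exponents as rows L,Θ,I / cols i,D,ℓ,ΔT,X1,X2,X3:
  L: [ 0  1  1  0  2 -3  1]
  Θ: [ 0  0  0  1  0 -2 -1]
  I: [ 1  0  0  0 -2 -3 -2]
Row reduction gives pivot columns i,D,ΔT; rank = 3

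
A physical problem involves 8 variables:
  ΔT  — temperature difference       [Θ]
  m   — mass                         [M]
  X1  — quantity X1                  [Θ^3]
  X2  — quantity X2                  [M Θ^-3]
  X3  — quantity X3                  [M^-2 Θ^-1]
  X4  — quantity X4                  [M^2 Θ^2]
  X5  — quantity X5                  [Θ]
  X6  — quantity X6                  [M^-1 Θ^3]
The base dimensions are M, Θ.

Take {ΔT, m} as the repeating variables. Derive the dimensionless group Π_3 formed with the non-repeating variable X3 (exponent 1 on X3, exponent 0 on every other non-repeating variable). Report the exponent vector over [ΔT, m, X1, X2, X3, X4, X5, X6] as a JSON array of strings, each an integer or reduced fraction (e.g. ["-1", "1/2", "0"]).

Dimensional matrix (M×Θ by ΔT×m×X1×X2×X3×X4×X5×X6):
  M: [ 0  1  0  1 -2  2  0 -1]
  Θ: [ 1  0  3 -3 -1  2  1  3]
RREF → pivots at {ΔT,m} ⇒ r = 2
Pivot set = {ΔT,m}, free = {X1,X2,X3,X4,X5,X6}
RREF:
  r0: [   1    0    3   -3   -1    2    1    3]
  r1: [   0    1    0    1   -2    2    0   -1]
Fix exponent of X3 at 1, X1 at 0, X2 at 0, X4 at 0, X5 at 0, X6 at 0; solve each RREF row for its pivot's exponent:
  r0: exp(ΔT) + (-1)·1 = 0 ⇒ exp(ΔT) = 1
  r1: exp(m) + (-2)·1 = 0 ⇒ exp(m) = 2
Π_3 = ΔT · m^2 · X3

["1", "2", "0", "0", "1", "0", "0", "0"]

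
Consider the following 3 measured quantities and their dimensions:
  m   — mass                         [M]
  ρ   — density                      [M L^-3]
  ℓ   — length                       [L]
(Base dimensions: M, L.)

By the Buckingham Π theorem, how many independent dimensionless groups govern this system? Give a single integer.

1

Exponent matrix [M,L] × [m,ρ,ℓ]:
  M: [ 1  1  0]
  L: [ 0 -3  1]
Echelon form has 2 nonzero rows (pivots: m,ρ)
n=3, r=2 ⇒ 1 dimensionless group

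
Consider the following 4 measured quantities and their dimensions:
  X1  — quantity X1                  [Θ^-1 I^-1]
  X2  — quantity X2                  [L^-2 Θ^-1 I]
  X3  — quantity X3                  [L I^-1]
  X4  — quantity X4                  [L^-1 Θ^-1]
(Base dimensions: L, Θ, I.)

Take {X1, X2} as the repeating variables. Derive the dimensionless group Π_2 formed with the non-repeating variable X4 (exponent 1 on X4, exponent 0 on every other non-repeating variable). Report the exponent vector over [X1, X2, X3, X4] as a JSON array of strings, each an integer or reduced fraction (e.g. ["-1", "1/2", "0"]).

Exponent matrix [L,Θ,I] × [X1,X2,X3,X4]:
  L: [ 0 -2  1 -1]
  Θ: [-1 -1  0 -1]
  I: [-1  1 -1  0]
RREF → pivots at {X1,X2} ⇒ r = 2
Repeat: X1,X2; free: X3,X4
RREF:
  r0: [   1    0  1/2  1/2]
  r1: [   0    1 -1/2  1/2]
  r2: [   0    0    0    0]
Fix exponent of X4 at 1, X3 at 0; solve each RREF row for its pivot's exponent:
  r0: exp(X1) + (1/2)·1 = 0 ⇒ exp(X1) = -1/2
  r1: exp(X2) + (1/2)·1 = 0 ⇒ exp(X2) = -1/2
Π_2 = X1^(-1/2) · X2^(-1/2) · X4

["-1/2", "-1/2", "0", "1"]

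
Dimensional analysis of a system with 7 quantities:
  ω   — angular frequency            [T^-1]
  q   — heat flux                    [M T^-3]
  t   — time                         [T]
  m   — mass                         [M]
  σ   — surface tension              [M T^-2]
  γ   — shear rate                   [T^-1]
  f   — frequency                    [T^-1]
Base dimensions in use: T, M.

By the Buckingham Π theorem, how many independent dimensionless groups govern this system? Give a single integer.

5

Write exponents as rows T,M / cols ω,q,t,m,σ,γ,f:
  T: [-1 -3  1  0 -2 -1 -1]
  M: [ 0  1  0  1  1  0  0]
Row reduction gives pivot columns ω,q; rank = 2
n=7, r=2 ⇒ 5 dimensionless groups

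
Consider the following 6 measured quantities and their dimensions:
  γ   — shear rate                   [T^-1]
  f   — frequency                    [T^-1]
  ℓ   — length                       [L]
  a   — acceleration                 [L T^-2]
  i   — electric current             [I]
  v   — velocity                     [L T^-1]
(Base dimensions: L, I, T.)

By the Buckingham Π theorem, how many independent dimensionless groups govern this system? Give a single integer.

Write exponents as rows L,I,T / cols γ,f,ℓ,a,i,v:
  L: [ 0  0  1  1  0  1]
  I: [ 0  0  0  0  1  0]
  T: [-1 -1  0 -2  0 -1]
Echelon form has 3 nonzero rows (pivots: γ,ℓ,i)
6 vars − rank 3 = 3 Π groups

3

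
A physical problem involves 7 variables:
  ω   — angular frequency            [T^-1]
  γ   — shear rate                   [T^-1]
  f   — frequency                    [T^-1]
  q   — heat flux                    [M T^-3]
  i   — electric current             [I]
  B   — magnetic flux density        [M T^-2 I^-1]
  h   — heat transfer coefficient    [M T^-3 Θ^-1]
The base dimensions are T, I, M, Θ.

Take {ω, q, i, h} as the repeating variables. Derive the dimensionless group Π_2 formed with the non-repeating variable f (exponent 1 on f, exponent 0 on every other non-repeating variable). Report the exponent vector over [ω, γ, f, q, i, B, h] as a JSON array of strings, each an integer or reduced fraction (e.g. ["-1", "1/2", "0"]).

Write exponents as rows T,I,M,Θ / cols ω,γ,f,q,i,B,h:
  T: [-1 -1 -1 -3  0 -2 -3]
  I: [ 0  0  0  0  1 -1  0]
  M: [ 0  0  0  1  0  1  1]
  Θ: [ 0  0  0  0  0  0 -1]
Row reduction gives pivot columns ω,q,i,h; rank = 4
Repeat: ω,q,i,h; free: γ,f,B
RREF:
  r0: [   1    1    1    0    0   -1    0]
  r1: [   0    0    0    1    0    1    0]
  r2: [   0    0    0    0    1   -1    0]
  r3: [   0    0    0    0    0    0    1]
Fix exponent of f at 1, γ at 0, B at 0; solve each RREF row for its pivot's exponent:
  r0: exp(ω) + (1)·1 = 0 ⇒ exp(ω) = -1
  r1: exp(q) + (0)·1 = 0 ⇒ exp(q) = 0
  r2: exp(i) + (0)·1 = 0 ⇒ exp(i) = 0
  r3: exp(h) + (0)·1 = 0 ⇒ exp(h) = 0
Π_2 = ω^-1 · f

["-1", "0", "1", "0", "0", "0", "0"]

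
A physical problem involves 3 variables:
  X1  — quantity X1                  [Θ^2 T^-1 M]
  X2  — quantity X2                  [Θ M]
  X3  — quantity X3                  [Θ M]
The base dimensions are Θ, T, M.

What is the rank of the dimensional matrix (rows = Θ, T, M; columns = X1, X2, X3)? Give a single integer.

2

Write exponents as rows Θ,T,M / cols X1,X2,X3:
  Θ: [ 2  1  1]
  T: [-1  0  0]
  M: [ 1  1  1]
RREF → pivots at {X1,X2} ⇒ r = 2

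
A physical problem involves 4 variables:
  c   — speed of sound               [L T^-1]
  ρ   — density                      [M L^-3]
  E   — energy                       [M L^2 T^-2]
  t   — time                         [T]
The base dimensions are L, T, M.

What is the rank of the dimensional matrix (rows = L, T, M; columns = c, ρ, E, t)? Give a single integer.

3

Write exponents as rows L,T,M / cols c,ρ,E,t:
  L: [ 1 -3  2  0]
  T: [-1  0 -2  1]
  M: [ 0  1  1  0]
Echelon form has 3 nonzero rows (pivots: c,ρ,E)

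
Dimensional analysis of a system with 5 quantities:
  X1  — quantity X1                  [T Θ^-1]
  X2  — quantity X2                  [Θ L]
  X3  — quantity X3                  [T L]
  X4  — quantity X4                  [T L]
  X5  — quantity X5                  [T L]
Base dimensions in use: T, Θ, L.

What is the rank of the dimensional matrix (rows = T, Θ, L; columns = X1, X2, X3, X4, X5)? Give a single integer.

2

Write exponents as rows T,Θ,L / cols X1,X2,X3,X4,X5:
  T: [ 1  0  1  1  1]
  Θ: [-1  1  0  0  0]
  L: [ 0  1  1  1  1]
RREF → pivots at {X1,X2} ⇒ r = 2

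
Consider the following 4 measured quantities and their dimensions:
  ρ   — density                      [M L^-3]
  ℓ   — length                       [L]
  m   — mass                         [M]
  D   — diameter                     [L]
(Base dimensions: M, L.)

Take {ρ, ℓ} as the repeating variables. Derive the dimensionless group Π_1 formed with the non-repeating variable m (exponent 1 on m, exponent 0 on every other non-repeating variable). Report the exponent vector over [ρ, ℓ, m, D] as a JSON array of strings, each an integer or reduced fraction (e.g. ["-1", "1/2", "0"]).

["-1", "-3", "1", "0"]

Write exponents as rows M,L / cols ρ,ℓ,m,D:
  M: [ 1  0  1  0]
  L: [-3  1  0  1]
RREF → pivots at {ρ,ℓ} ⇒ r = 2
Repeat: ρ,ℓ; free: m,D
RREF:
  r0: [   1    0    1    0]
  r1: [   0    1    3    1]
Fix exponent of m at 1, D at 0; solve each RREF row for its pivot's exponent:
  r0: exp(ρ) + (1)·1 = 0 ⇒ exp(ρ) = -1
  r1: exp(ℓ) + (3)·1 = 0 ⇒ exp(ℓ) = -3
Π_1 = ρ^-1 · ℓ^-3 · m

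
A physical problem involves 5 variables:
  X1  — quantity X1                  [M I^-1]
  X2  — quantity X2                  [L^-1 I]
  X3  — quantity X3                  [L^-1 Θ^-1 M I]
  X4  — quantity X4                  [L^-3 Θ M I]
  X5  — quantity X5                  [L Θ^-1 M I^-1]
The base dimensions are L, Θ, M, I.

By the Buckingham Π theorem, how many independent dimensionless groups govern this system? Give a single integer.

2

Dimensional matrix (L×Θ×M×I by X1×X2×X3×X4×X5):
  L: [ 0 -1 -1 -3  1]
  Θ: [ 0  0 -1  1 -1]
  M: [ 1  0  1  1  1]
  I: [-1  1  1  1 -1]
Echelon form has 3 nonzero rows (pivots: X1,X2,X3)
Π count = n − r = 5 − 3 = 2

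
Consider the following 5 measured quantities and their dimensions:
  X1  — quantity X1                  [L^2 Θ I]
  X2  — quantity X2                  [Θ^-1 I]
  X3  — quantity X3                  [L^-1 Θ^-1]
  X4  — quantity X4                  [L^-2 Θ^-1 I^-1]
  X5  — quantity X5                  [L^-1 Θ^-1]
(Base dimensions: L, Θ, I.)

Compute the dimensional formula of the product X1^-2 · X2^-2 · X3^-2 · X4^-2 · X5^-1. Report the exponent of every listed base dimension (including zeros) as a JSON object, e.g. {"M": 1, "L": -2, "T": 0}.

Exponent matrix [L,Θ,I] × [X1,X2,X3,X4,X5]:
  L: [ 2  0 -1 -2 -1]
  Θ: [ 1 -1 -1 -1 -1]
  I: [ 1  1  0 -1  0]
  [L]: (-2)·2+(-2)·0+(-2)·-1+(-2)·-2+(-1)·-1 = 3
  [Θ]: (-2)·1+(-2)·-1+(-2)·-1+(-2)·-1+(-1)·-1 = 5
  [I]: (-2)·1+(-2)·1+(-2)·0+(-2)·-1+(-1)·0 = -2
⇒ L^3 Θ^5 I^-2

{"L": 3, "Θ": 5, "I": -2}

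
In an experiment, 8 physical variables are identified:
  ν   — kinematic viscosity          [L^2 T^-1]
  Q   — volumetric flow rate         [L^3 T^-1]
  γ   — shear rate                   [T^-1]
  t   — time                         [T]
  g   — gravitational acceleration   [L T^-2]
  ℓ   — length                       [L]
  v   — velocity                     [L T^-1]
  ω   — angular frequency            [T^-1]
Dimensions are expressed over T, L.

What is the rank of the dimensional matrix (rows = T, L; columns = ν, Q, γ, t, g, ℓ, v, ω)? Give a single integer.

2

Dimensional matrix (T×L by ν×Q×γ×t×g×ℓ×v×ω):
  T: [-1 -1 -1  1 -2  0 -1 -1]
  L: [ 2  3  0  0  1  1  1  0]
Row reduction gives pivot columns ν,Q; rank = 2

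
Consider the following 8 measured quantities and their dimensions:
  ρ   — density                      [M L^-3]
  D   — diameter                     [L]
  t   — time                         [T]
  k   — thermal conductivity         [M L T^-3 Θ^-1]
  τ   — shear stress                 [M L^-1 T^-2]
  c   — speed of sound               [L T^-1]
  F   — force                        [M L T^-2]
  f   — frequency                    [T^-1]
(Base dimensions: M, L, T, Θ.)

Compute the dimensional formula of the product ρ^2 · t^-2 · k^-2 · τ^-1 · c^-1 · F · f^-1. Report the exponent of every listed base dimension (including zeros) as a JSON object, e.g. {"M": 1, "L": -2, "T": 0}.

Dimensional matrix (M×L×T×Θ by ρ×D×t×k×τ×c×F×f):
  M: [ 1  0  0  1  1  0  1  0]
  L: [-3  1  0  1 -1  1  1  0]
  T: [ 0  0  1 -3 -2 -1 -2 -1]
  Θ: [ 0  0  0 -1  0  0  0  0]
  [M]: (2)·1+(-2)·0+(-2)·1+(-1)·1+(-1)·0+(1)·1+(-1)·0 = 0
  [L]: (2)·-3+(-2)·0+(-2)·1+(-1)·-1+(-1)·1+(1)·1+(-1)·0 = -7
  [T]: (2)·0+(-2)·1+(-2)·-3+(-1)·-2+(-1)·-1+(1)·-2+(-1)·-1 = 6
  [Θ]: (2)·0+(-2)·0+(-2)·-1+(-1)·0+(-1)·0+(1)·0+(-1)·0 = 2
⇒ L^-7 T^6 Θ^2

{"M": 0, "L": -7, "T": 6, "Θ": 2}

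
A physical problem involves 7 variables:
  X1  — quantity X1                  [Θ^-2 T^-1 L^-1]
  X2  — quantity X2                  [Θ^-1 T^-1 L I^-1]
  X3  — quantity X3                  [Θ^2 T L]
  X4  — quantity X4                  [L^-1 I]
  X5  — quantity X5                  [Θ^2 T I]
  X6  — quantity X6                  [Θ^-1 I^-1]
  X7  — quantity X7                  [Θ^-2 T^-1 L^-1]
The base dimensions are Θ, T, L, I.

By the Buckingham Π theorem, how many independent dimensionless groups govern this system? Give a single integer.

4

Write exponents as rows Θ,T,L,I / cols X1,X2,X3,X4,X5,X6,X7:
  Θ: [-2 -1  2  0  2 -1 -2]
  T: [-1 -1  1  0  1  0 -1]
  L: [-1  1  1 -1  0  0 -1]
  I: [ 0 -1  0  1  1 -1  0]
RREF → pivots at {X1,X2,X4} ⇒ r = 3
7 vars − rank 3 = 4 Π groups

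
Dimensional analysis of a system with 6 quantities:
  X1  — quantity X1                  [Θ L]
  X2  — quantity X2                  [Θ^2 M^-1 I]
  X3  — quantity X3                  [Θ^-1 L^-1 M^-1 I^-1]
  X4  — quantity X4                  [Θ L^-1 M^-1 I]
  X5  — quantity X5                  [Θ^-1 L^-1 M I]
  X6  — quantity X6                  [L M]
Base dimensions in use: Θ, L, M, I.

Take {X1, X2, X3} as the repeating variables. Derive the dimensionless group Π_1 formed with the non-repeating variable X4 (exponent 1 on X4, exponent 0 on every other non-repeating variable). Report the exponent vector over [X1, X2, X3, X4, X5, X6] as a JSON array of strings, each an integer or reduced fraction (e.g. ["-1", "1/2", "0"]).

["1", "-1", "0", "1", "0", "0"]

Exponent matrix [Θ,L,M,I] × [X1,X2,X3,X4,X5,X6]:
  Θ: [ 1  2 -1  1 -1  0]
  L: [ 1  0 -1 -1 -1  1]
  M: [ 0 -1 -1 -1  1  1]
  I: [ 0  1 -1  1  1  0]
RREF → pivots at {X1,X2,X3} ⇒ r = 3
Pivot set = {X1,X2,X3}, free = {X4,X5,X6}
RREF:
  r0: [   1    0    0   -1   -2  1/2]
  r1: [   0    1    0    1    0 -1/2]
  r2: [   0    0    1    0   -1 -1/2]
  r3: [   0    0    0    0    0    0]
Fix exponent of X4 at 1, X5 at 0, X6 at 0; solve each RREF row for its pivot's exponent:
  r0: exp(X1) + (-1)·1 = 0 ⇒ exp(X1) = 1
  r1: exp(X2) + (1)·1 = 0 ⇒ exp(X2) = -1
  r2: exp(X3) + (0)·1 = 0 ⇒ exp(X3) = 0
Π_1 = X1 · X2^-1 · X4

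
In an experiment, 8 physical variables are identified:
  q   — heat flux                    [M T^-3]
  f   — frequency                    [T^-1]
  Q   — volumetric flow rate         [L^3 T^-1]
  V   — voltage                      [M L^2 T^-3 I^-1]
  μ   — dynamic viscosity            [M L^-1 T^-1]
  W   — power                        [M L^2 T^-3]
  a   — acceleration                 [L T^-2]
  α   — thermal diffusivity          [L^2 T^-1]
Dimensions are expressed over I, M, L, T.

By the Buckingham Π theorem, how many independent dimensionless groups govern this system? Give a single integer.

4

Dimensional matrix (I×M×L×T by q×f×Q×V×μ×W×a×α):
  I: [ 0  0  0 -1  0  0  0  0]
  M: [ 1  0  0  1  1  1  0  0]
  L: [ 0  0  3  2 -1  2  1  2]
  T: [-3 -1 -1 -3 -1 -3 -2 -1]
Row reduction gives pivot columns q,f,Q,V; rank = 4
8 vars − rank 4 = 4 Π groups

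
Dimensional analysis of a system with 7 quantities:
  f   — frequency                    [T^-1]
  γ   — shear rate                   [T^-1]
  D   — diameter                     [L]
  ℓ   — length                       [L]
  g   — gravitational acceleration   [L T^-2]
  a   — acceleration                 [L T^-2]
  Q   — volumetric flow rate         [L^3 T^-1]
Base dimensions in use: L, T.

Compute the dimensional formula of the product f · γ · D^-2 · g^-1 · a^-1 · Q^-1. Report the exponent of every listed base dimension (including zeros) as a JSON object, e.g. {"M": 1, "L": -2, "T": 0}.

{"L": -7, "T": 3}

Write exponents as rows L,T / cols f,γ,D,ℓ,g,a,Q:
  L: [ 0  0  1  1  1  1  3]
  T: [-1 -1  0  0 -2 -2 -1]
  [L]: (1)·0+(1)·0+(-2)·1+(-1)·1+(-1)·1+(-1)·3 = -7
  [T]: (1)·-1+(1)·-1+(-2)·0+(-1)·-2+(-1)·-2+(-1)·-1 = 3
⇒ L^-7 T^3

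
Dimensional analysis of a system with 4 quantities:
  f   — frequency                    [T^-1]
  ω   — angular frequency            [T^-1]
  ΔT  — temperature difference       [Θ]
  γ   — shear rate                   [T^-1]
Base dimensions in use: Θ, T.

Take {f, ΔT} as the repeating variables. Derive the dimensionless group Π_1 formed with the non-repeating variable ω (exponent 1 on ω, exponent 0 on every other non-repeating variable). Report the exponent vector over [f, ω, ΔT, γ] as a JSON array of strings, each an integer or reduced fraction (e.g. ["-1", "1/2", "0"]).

Dimensional matrix (Θ×T by f×ω×ΔT×γ):
  Θ: [ 0  0  1  0]
  T: [-1 -1  0 -1]
Echelon form has 2 nonzero rows (pivots: f,ΔT)
Repeat: f,ΔT; free: ω,γ
RREF:
  r0: [   1    1    0    1]
  r1: [   0    0    1    0]
Fix exponent of ω at 1, γ at 0; solve each RREF row for its pivot's exponent:
  r0: exp(f) + (1)·1 = 0 ⇒ exp(f) = -1
  r1: exp(ΔT) + (0)·1 = 0 ⇒ exp(ΔT) = 0
Π_1 = f^-1 · ω

["-1", "1", "0", "0"]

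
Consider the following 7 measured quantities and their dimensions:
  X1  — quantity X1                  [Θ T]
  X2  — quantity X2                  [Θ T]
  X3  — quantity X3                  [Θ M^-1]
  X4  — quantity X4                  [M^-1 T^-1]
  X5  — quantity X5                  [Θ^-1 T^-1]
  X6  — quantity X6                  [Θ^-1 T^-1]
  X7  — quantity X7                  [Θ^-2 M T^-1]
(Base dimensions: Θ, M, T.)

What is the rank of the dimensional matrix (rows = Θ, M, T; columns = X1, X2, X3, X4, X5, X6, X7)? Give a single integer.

2

Exponent matrix [Θ,M,T] × [X1,X2,X3,X4,X5,X6,X7]:
  Θ: [ 1  1  1  0 -1 -1 -2]
  M: [ 0  0 -1 -1  0  0  1]
  T: [ 1  1  0 -1 -1 -1 -1]
RREF → pivots at {X1,X3} ⇒ r = 2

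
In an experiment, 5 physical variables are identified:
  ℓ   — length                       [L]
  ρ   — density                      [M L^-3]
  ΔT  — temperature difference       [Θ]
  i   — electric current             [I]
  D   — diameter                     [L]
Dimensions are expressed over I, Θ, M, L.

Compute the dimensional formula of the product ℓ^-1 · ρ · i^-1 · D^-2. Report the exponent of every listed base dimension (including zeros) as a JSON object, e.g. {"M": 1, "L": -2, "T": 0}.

Write exponents as rows I,Θ,M,L / cols ℓ,ρ,ΔT,i,D:
  I: [ 0  0  0  1  0]
  Θ: [ 0  0  1  0  0]
  M: [ 0  1  0  0  0]
  L: [ 1 -3  0  0  1]
  [I]: (-1)·0+(1)·0+(-1)·1+(-2)·0 = -1
  [Θ]: (-1)·0+(1)·0+(-1)·0+(-2)·0 = 0
  [M]: (-1)·0+(1)·1+(-1)·0+(-2)·0 = 1
  [L]: (-1)·1+(1)·-3+(-1)·0+(-2)·1 = -6
⇒ I^-1 M L^-6

{"I": -1, "Θ": 0, "M": 1, "L": -6}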